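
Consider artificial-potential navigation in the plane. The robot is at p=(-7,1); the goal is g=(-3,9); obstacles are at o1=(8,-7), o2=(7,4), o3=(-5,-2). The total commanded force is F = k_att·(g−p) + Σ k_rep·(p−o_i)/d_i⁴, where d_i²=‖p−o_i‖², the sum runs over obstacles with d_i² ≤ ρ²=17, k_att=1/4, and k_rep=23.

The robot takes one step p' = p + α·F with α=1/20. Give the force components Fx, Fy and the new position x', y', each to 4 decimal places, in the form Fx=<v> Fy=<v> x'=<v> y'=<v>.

Fx=0.7278 Fy=2.4083 x'=-6.9636 y'=1.1204

F_att = 1/4·(g−p) = 1/4·(4,8) = (1.0000,2.0000)
o1: d²=289 > ρ²=17 → inactive
o2: d²=205 > ρ²=17 → inactive
o3: d²=13 ≤ ρ²=17; F_rep = 23·(-2,3)/13² = (-0.2722,0.4083)
F = F_att + ΣF_rep = (0.7278,2.4083)
p' = p + 1/20·F = (-6.9636,1.1204)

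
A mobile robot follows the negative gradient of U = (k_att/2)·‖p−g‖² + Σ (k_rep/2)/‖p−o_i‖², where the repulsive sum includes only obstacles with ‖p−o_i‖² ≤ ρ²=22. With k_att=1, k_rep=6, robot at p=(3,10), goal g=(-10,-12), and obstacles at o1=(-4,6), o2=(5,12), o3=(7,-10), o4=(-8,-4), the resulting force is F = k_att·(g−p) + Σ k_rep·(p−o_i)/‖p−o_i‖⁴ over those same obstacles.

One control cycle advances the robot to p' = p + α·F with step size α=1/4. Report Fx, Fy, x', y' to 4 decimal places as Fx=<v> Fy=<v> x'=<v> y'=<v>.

F_att = 1·(g−p) = 1·(-13,-22) = (-13.0000,-22.0000)
o1: d²=65 > ρ²=22 → inactive
o2: d²=8 ≤ ρ²=22; F_rep = 6·(-2,-2)/8² = (-0.1875,-0.1875)
o3: d²=416 > ρ²=22 → inactive
o4: d²=317 > ρ²=22 → inactive
F = F_att + ΣF_rep = (-13.1875,-22.1875)
p' = p + 1/4·F = (-0.2969,4.4531)

Fx=-13.1875 Fy=-22.1875 x'=-0.2969 y'=4.4531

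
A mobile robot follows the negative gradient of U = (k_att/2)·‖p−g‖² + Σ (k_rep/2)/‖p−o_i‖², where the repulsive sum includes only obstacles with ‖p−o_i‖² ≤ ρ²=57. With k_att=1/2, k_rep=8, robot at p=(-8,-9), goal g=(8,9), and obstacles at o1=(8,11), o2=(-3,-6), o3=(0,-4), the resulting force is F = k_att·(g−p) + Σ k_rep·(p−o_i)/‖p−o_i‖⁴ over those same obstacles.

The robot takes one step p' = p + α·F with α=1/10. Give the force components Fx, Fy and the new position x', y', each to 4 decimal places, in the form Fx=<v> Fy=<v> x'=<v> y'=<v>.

Fx=7.9654 Fy=8.9792 x'=-7.2035 y'=-8.1021

F_att = 1/2·(g−p) = 1/2·(16,18) = (8.0000,9.0000)
o1: d²=656 > ρ²=57 → inactive
o2: d²=34 ≤ ρ²=57; F_rep = 8·(-5,-3)/34² = (-0.0346,-0.0208)
o3: d²=89 > ρ²=57 → inactive
F = F_att + ΣF_rep = (7.9654,8.9792)
p' = p + 1/10·F = (-7.2035,-8.1021)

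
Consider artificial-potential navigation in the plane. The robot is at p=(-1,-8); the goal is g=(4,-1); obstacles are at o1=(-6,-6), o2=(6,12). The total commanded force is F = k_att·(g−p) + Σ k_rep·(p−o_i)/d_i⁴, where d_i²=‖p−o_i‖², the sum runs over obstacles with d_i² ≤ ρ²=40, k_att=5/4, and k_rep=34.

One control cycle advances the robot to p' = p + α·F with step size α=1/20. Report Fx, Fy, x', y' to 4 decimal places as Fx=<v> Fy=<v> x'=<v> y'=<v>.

F_att = 5/4·(g−p) = 5/4·(5,7) = (6.2500,8.7500)
o1: d²=29 ≤ ρ²=40; F_rep = 34·(5,-2)/29² = (0.2021,-0.0809)
o2: d²=449 > ρ²=40 → inactive
F = F_att + ΣF_rep = (6.4521,8.6691)
p' = p + 1/20·F = (-0.6774,-7.5665)

Fx=6.4521 Fy=8.6691 x'=-0.6774 y'=-7.5665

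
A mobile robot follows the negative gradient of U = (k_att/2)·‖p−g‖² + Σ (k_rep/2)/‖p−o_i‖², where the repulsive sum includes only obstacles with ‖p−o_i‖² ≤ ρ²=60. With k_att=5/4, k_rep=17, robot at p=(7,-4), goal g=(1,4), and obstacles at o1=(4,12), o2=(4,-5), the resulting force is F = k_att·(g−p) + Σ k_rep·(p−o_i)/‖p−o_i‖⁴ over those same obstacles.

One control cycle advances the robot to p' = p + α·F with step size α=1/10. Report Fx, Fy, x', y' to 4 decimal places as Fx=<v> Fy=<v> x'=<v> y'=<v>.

Fx=-6.9900 Fy=10.1700 x'=6.3010 y'=-2.9830

F_att = 5/4·(g−p) = 5/4·(-6,8) = (-7.5000,10.0000)
o1: d²=265 > ρ²=60 → inactive
o2: d²=10 ≤ ρ²=60; F_rep = 17·(3,1)/10² = (0.5100,0.1700)
F = F_att + ΣF_rep = (-6.9900,10.1700)
p' = p + 1/10·F = (6.3010,-2.9830)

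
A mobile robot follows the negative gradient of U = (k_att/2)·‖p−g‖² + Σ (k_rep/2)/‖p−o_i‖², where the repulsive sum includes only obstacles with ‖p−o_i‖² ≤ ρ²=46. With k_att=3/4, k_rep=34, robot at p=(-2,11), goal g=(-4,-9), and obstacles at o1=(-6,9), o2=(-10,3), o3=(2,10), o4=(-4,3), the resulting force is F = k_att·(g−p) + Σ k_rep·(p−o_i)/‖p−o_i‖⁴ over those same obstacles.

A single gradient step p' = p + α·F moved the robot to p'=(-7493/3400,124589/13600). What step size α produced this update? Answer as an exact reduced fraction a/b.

F_att = 3/4·(g−p) = 3/4·(-2,-20) = (-1.5000,-15.0000)
o1: d²=20 ≤ ρ²=46; F_rep = 34·(4,2)/20² = (0.3400,0.1700)
o2: d²=128 > ρ²=46 → inactive
o3: d²=17 ≤ ρ²=46; F_rep = 34·(-4,1)/17² = (-0.4706,0.1176)
o4: d²=68 > ρ²=46 → inactive
F = F_att + ΣF_rep = (-1.6306,-14.7124)
Δp = p'−p = (-0.2038,-1.8390); α = Δx/Fx = (-693/3400) / (-693/425) = 1/8
check: Δy/Fy = (-25011/13600) / (-25011/1700) = 1/8 ✓

α = 1/8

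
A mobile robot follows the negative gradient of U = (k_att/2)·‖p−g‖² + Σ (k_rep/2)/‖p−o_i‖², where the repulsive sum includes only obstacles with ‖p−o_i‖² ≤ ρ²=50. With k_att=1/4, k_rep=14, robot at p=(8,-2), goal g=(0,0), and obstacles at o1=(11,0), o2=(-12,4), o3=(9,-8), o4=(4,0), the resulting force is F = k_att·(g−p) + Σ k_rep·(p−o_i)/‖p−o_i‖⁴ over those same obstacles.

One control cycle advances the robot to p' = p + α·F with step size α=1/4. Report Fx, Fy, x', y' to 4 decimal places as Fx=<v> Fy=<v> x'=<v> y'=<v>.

Fx=-2.1187 Fy=0.3257 x'=7.4703 y'=-1.9186

F_att = 1/4·(g−p) = 1/4·(-8,2) = (-2.0000,0.5000)
o1: d²=13 ≤ ρ²=50; F_rep = 14·(-3,-2)/13² = (-0.2485,-0.1657)
o2: d²=436 > ρ²=50 → inactive
o3: d²=37 ≤ ρ²=50; F_rep = 14·(-1,6)/37² = (-0.0102,0.0614)
o4: d²=20 ≤ ρ²=50; F_rep = 14·(4,-2)/20² = (0.1400,-0.0700)
F = F_att + ΣF_rep = (-2.1187,0.3257)
p' = p + 1/4·F = (7.4703,-1.9186)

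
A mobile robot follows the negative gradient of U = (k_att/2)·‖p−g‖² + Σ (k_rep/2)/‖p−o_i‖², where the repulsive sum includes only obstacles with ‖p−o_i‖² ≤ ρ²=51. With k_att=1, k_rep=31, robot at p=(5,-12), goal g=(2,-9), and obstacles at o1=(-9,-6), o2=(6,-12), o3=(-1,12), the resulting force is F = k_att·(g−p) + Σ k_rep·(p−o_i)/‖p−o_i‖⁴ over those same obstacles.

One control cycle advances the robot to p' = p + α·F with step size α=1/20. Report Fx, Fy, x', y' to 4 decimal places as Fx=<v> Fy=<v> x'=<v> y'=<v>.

F_att = 1·(g−p) = 1·(-3,3) = (-3.0000,3.0000)
o1: d²=232 > ρ²=51 → inactive
o2: d²=1 ≤ ρ²=51; F_rep = 31·(-1,0)/1² = (-31.0000,0.0000)
o3: d²=612 > ρ²=51 → inactive
F = F_att + ΣF_rep = (-34.0000,3.0000)
p' = p + 1/20·F = (3.3000,-11.8500)

Fx=-34.0000 Fy=3.0000 x'=3.3000 y'=-11.8500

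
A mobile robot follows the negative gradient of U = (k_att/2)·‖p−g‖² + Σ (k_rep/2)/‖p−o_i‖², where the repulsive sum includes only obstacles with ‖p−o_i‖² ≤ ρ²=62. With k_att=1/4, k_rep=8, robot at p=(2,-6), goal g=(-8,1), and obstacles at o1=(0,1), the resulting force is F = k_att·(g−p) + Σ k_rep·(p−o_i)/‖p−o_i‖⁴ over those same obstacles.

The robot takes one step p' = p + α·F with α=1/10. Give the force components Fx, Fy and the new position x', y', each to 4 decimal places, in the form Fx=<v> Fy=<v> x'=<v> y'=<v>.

F_att = 1/4·(g−p) = 1/4·(-10,7) = (-2.5000,1.7500)
o1: d²=53 ≤ ρ²=62; F_rep = 8·(2,-7)/53² = (0.0057,-0.0199)
F = F_att + ΣF_rep = (-2.4943,1.7301)
p' = p + 1/10·F = (1.7506,-5.8270)

Fx=-2.4943 Fy=1.7301 x'=1.7506 y'=-5.8270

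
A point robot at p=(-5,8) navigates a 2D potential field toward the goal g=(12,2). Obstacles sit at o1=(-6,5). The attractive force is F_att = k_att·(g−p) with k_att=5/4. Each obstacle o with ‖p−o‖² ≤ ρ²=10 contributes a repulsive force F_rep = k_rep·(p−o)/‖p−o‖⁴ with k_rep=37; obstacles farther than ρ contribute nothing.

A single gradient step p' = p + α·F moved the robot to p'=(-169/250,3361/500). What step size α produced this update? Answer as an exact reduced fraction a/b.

F_att = 5/4·(g−p) = 5/4·(17,-6) = (21.2500,-7.5000)
o1: d²=10 ≤ ρ²=10; F_rep = 37·(1,3)/10² = (0.3700,1.1100)
F = F_att + ΣF_rep = (21.6200,-6.3900)
Δp = p'−p = (4.3240,-1.2780); α = Δx/Fx = (1081/250) / (1081/50) = 1/5
check: Δy/Fy = (-639/500) / (-639/100) = 1/5 ✓

α = 1/5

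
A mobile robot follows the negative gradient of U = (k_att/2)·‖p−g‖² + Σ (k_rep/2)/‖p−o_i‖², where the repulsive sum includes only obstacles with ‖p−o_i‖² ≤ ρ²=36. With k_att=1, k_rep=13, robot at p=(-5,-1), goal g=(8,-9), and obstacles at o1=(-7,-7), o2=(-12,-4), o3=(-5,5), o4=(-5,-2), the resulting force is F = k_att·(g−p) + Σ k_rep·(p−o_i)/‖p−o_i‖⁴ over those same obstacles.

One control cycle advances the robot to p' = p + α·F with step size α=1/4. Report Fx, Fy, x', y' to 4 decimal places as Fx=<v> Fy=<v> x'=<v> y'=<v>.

F_att = 1·(g−p) = 1·(13,-8) = (13.0000,-8.0000)
o1: d²=40 > ρ²=36 → inactive
o2: d²=58 > ρ²=36 → inactive
o3: d²=36 ≤ ρ²=36; F_rep = 13·(0,-6)/36² = (0.0000,-0.0602)
o4: d²=1 ≤ ρ²=36; F_rep = 13·(0,1)/1² = (0.0000,13.0000)
F = F_att + ΣF_rep = (13.0000,4.9398)
p' = p + 1/4·F = (-1.7500,0.2350)

Fx=13.0000 Fy=4.9398 x'=-1.7500 y'=0.2350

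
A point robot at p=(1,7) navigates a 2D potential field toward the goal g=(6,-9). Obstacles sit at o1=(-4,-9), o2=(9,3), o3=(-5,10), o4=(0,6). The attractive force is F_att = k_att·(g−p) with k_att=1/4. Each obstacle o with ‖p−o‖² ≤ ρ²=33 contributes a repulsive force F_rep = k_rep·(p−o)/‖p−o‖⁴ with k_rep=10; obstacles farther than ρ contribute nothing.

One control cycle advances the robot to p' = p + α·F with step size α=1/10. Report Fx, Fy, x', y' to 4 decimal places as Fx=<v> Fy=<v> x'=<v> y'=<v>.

Fx=3.7500 Fy=-1.5000 x'=1.3750 y'=6.8500

F_att = 1/4·(g−p) = 1/4·(5,-16) = (1.2500,-4.0000)
o1: d²=281 > ρ²=33 → inactive
o2: d²=80 > ρ²=33 → inactive
o3: d²=45 > ρ²=33 → inactive
o4: d²=2 ≤ ρ²=33; F_rep = 10·(1,1)/2² = (2.5000,2.5000)
F = F_att + ΣF_rep = (3.7500,-1.5000)
p' = p + 1/10·F = (1.3750,6.8500)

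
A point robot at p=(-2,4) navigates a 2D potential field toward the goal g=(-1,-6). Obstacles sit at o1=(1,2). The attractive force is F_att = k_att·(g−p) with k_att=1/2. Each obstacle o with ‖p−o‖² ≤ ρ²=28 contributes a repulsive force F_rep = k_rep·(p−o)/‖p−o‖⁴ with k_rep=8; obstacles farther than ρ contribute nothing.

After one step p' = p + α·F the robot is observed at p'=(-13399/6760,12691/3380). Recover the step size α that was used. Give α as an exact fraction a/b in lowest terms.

α = 1/20

F_att = 1/2·(g−p) = 1/2·(1,-10) = (0.5000,-5.0000)
o1: d²=13 ≤ ρ²=28; F_rep = 8·(-3,2)/13² = (-0.1420,0.0947)
F = F_att + ΣF_rep = (0.3580,-4.9053)
Δp = p'−p = (0.0179,-0.2453); α = Δx/Fx = (121/6760) / (121/338) = 1/20
check: Δy/Fy = (-829/3380) / (-829/169) = 1/20 ✓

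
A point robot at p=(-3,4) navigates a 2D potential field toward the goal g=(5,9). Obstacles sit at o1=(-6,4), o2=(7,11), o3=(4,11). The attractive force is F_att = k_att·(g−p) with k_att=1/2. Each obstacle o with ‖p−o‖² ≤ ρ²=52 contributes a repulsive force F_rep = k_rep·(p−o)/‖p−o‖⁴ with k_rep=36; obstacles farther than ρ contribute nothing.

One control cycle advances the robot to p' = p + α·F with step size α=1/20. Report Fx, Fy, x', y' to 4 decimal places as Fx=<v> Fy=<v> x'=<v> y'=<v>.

F_att = 1/2·(g−p) = 1/2·(8,5) = (4.0000,2.5000)
o1: d²=9 ≤ ρ²=52; F_rep = 36·(3,0)/9² = (1.3333,0.0000)
o2: d²=149 > ρ²=52 → inactive
o3: d²=98 > ρ²=52 → inactive
F = F_att + ΣF_rep = (5.3333,2.5000)
p' = p + 1/20·F = (-2.7333,4.1250)

Fx=5.3333 Fy=2.5000 x'=-2.7333 y'=4.1250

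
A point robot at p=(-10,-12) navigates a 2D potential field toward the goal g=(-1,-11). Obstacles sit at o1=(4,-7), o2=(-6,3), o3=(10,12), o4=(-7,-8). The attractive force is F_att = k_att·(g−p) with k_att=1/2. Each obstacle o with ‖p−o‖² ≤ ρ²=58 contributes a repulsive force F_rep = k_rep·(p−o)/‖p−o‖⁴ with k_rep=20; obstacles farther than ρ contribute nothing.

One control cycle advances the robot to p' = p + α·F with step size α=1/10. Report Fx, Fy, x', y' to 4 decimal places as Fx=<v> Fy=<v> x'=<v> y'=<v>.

Fx=4.4040 Fy=0.3720 x'=-9.5596 y'=-11.9628

F_att = 1/2·(g−p) = 1/2·(9,1) = (4.5000,0.5000)
o1: d²=221 > ρ²=58 → inactive
o2: d²=241 > ρ²=58 → inactive
o3: d²=976 > ρ²=58 → inactive
o4: d²=25 ≤ ρ²=58; F_rep = 20·(-3,-4)/25² = (-0.0960,-0.1280)
F = F_att + ΣF_rep = (4.4040,0.3720)
p' = p + 1/10·F = (-9.5596,-11.9628)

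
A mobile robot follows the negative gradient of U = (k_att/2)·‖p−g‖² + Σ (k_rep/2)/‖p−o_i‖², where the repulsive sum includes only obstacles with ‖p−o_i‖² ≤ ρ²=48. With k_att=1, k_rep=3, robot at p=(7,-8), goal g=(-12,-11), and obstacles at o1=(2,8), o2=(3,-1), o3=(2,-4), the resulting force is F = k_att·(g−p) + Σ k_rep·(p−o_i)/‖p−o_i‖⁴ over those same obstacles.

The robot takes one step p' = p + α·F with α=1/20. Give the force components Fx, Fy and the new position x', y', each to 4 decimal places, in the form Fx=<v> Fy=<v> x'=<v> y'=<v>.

Fx=-18.9911 Fy=-3.0071 x'=6.0504 y'=-8.1504

F_att = 1·(g−p) = 1·(-19,-3) = (-19.0000,-3.0000)
o1: d²=281 > ρ²=48 → inactive
o2: d²=65 > ρ²=48 → inactive
o3: d²=41 ≤ ρ²=48; F_rep = 3·(5,-4)/41² = (0.0089,-0.0071)
F = F_att + ΣF_rep = (-18.9911,-3.0071)
p' = p + 1/20·F = (6.0504,-8.1504)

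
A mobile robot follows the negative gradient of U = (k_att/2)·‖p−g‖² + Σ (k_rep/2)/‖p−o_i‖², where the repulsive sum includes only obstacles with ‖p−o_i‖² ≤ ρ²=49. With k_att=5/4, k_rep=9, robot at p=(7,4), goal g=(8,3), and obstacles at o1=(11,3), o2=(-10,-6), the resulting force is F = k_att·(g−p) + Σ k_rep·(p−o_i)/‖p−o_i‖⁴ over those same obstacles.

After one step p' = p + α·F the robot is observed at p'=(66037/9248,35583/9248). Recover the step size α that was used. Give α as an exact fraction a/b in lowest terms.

α = 1/8

F_att = 5/4·(g−p) = 5/4·(1,-1) = (1.2500,-1.2500)
o1: d²=17 ≤ ρ²=49; F_rep = 9·(-4,1)/17² = (-0.1246,0.0311)
o2: d²=389 > ρ²=49 → inactive
F = F_att + ΣF_rep = (1.1254,-1.2189)
Δp = p'−p = (0.1407,-0.1524); α = Δx/Fx = (1301/9248) / (1301/1156) = 1/8
check: Δy/Fy = (-1409/9248) / (-1409/1156) = 1/8 ✓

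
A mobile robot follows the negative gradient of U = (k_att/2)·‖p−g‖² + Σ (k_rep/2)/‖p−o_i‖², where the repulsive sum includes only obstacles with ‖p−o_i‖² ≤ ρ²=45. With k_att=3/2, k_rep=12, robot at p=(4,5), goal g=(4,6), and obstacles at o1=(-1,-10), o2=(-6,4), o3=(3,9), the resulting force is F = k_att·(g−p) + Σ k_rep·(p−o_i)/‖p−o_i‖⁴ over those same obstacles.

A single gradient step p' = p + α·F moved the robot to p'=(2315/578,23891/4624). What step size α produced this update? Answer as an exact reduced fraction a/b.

F_att = 3/2·(g−p) = 3/2·(0,1) = (0.0000,1.5000)
o1: d²=250 > ρ²=45 → inactive
o2: d²=101 > ρ²=45 → inactive
o3: d²=17 ≤ ρ²=45; F_rep = 12·(1,-4)/17² = (0.0415,-0.1661)
F = F_att + ΣF_rep = (0.0415,1.3339)
Δp = p'−p = (0.0052,0.1667); α = Δx/Fx = (3/578) / (12/289) = 1/8
check: Δy/Fy = (771/4624) / (771/578) = 1/8 ✓

α = 1/8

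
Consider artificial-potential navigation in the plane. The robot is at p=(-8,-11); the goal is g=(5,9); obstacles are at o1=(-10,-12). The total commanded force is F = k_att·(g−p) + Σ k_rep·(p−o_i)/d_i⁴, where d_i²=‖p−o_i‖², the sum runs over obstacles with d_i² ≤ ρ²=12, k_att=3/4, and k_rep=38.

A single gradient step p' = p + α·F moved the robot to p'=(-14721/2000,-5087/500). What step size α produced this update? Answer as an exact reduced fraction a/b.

α = 1/20

F_att = 3/4·(g−p) = 3/4·(13,20) = (9.7500,15.0000)
o1: d²=5 ≤ ρ²=12; F_rep = 38·(2,1)/5² = (3.0400,1.5200)
F = F_att + ΣF_rep = (12.7900,16.5200)
Δp = p'−p = (0.6395,0.8260); α = Δx/Fx = (1279/2000) / (1279/100) = 1/20
check: Δy/Fy = (413/500) / (413/25) = 1/20 ✓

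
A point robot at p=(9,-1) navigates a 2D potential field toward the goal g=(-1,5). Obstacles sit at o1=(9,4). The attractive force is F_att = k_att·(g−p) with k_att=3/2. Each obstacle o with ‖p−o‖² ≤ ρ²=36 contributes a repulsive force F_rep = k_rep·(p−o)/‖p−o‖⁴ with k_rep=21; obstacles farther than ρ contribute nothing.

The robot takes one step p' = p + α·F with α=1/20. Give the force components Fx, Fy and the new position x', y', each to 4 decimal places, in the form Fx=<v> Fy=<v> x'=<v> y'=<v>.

F_att = 3/2·(g−p) = 3/2·(-10,6) = (-15.0000,9.0000)
o1: d²=25 ≤ ρ²=36; F_rep = 21·(0,-5)/25² = (0.0000,-0.1680)
F = F_att + ΣF_rep = (-15.0000,8.8320)
p' = p + 1/20·F = (8.2500,-0.5584)

Fx=-15.0000 Fy=8.8320 x'=8.2500 y'=-0.5584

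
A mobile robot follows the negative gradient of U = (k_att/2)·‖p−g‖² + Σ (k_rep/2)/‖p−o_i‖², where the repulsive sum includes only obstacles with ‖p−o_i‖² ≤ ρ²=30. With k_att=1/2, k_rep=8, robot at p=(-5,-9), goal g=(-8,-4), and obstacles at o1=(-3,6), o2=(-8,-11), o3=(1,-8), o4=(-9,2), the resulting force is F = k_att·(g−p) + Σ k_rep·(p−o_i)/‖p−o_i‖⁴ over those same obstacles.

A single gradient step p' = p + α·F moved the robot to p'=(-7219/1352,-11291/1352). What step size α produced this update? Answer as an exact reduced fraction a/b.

F_att = 1/2·(g−p) = 1/2·(-3,5) = (-1.5000,2.5000)
o1: d²=229 > ρ²=30 → inactive
o2: d²=13 ≤ ρ²=30; F_rep = 8·(3,2)/13² = (0.1420,0.0947)
o3: d²=37 > ρ²=30 → inactive
o4: d²=137 > ρ²=30 → inactive
F = F_att + ΣF_rep = (-1.3580,2.5947)
Δp = p'−p = (-0.3395,0.6487); α = Δx/Fx = (-459/1352) / (-459/338) = 1/4
check: Δy/Fy = (877/1352) / (877/338) = 1/4 ✓

α = 1/4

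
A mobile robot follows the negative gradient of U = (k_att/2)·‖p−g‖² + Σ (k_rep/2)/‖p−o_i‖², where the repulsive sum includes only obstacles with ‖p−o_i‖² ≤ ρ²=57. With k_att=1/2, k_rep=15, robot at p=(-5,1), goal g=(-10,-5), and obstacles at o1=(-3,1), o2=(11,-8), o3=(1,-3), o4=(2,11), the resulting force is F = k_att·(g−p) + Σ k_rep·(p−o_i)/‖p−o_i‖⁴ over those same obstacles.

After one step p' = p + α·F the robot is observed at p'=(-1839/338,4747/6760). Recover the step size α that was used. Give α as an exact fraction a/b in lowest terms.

F_att = 1/2·(g−p) = 1/2·(-5,-6) = (-2.5000,-3.0000)
o1: d²=4 ≤ ρ²=57; F_rep = 15·(-2,0)/4² = (-1.8750,0.0000)
o2: d²=337 > ρ²=57 → inactive
o3: d²=52 ≤ ρ²=57; F_rep = 15·(-6,4)/52² = (-0.0333,0.0222)
o4: d²=149 > ρ²=57 → inactive
F = F_att + ΣF_rep = (-4.4083,-2.9778)
Δp = p'−p = (-0.4408,-0.2978); α = Δx/Fx = (-149/338) / (-745/169) = 1/10
check: Δy/Fy = (-2013/6760) / (-2013/676) = 1/10 ✓

α = 1/10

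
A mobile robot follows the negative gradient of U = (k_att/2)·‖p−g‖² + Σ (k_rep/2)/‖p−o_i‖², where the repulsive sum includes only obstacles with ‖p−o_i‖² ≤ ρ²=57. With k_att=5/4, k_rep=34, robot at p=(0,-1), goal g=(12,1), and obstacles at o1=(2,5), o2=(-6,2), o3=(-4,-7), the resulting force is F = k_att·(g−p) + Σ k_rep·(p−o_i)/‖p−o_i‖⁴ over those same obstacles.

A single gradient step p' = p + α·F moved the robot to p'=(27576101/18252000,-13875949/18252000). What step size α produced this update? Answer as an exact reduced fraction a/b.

α = 1/10

F_att = 5/4·(g−p) = 5/4·(12,2) = (15.0000,2.5000)
o1: d²=40 ≤ ρ²=57; F_rep = 34·(-2,-6)/40² = (-0.0425,-0.1275)
o2: d²=45 ≤ ρ²=57; F_rep = 34·(6,-3)/45² = (0.1007,-0.0504)
o3: d²=52 ≤ ρ²=57; F_rep = 34·(4,6)/52² = (0.0503,0.0754)
F = F_att + ΣF_rep = (15.1085,2.3976)
Δp = p'−p = (1.5109,0.2398); α = Δx/Fx = (27576101/18252000) / (27576101/1825200) = 1/10
check: Δy/Fy = (4376051/18252000) / (4376051/1825200) = 1/10 ✓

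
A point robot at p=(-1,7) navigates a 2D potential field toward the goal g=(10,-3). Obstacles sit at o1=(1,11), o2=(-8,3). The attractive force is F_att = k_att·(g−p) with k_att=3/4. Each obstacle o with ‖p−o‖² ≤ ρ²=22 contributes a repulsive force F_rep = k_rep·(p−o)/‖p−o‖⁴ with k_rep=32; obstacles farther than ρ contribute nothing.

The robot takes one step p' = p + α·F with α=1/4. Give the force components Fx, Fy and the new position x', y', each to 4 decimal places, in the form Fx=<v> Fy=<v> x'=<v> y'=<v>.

Fx=8.0900 Fy=-7.8200 x'=1.0225 y'=5.0450

F_att = 3/4·(g−p) = 3/4·(11,-10) = (8.2500,-7.5000)
o1: d²=20 ≤ ρ²=22; F_rep = 32·(-2,-4)/20² = (-0.1600,-0.3200)
o2: d²=65 > ρ²=22 → inactive
F = F_att + ΣF_rep = (8.0900,-7.8200)
p' = p + 1/4·F = (1.0225,5.0450)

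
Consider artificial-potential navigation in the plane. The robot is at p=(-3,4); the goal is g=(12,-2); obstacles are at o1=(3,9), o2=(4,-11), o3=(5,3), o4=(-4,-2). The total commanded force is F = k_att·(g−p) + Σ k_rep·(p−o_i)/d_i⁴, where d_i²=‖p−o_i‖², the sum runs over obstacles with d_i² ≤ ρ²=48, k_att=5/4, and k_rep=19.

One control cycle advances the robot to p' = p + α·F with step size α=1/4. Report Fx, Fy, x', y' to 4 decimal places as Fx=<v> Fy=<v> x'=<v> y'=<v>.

Fx=18.7639 Fy=-7.4167 x'=1.6910 y'=2.1458

F_att = 5/4·(g−p) = 5/4·(15,-6) = (18.7500,-7.5000)
o1: d²=61 > ρ²=48 → inactive
o2: d²=274 > ρ²=48 → inactive
o3: d²=65 > ρ²=48 → inactive
o4: d²=37 ≤ ρ²=48; F_rep = 19·(1,6)/37² = (0.0139,0.0833)
F = F_att + ΣF_rep = (18.7639,-7.4167)
p' = p + 1/4·F = (1.6910,2.1458)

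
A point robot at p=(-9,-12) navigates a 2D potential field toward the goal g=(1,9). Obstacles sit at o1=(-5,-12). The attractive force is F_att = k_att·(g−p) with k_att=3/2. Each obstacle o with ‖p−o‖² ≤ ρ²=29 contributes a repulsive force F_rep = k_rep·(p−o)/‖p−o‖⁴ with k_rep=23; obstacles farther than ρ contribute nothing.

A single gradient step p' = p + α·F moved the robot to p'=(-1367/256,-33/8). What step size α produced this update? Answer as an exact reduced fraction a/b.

α = 1/4

F_att = 3/2·(g−p) = 3/2·(10,21) = (15.0000,31.5000)
o1: d²=16 ≤ ρ²=29; F_rep = 23·(-4,0)/16² = (-0.3594,0.0000)
F = F_att + ΣF_rep = (14.6406,31.5000)
Δp = p'−p = (3.6602,7.8750); α = Δx/Fx = (937/256) / (937/64) = 1/4
check: Δy/Fy = (63/8) / (63/2) = 1/4 ✓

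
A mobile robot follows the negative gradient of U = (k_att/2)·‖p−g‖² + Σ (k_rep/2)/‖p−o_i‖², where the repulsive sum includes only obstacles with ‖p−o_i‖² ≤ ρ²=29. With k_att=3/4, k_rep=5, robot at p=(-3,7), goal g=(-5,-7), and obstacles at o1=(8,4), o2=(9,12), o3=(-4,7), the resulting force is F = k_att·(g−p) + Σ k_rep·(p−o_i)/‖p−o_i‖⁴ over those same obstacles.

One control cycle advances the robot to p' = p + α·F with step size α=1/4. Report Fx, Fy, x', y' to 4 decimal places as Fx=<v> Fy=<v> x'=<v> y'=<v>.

F_att = 3/4·(g−p) = 3/4·(-2,-14) = (-1.5000,-10.5000)
o1: d²=130 > ρ²=29 → inactive
o2: d²=169 > ρ²=29 → inactive
o3: d²=1 ≤ ρ²=29; F_rep = 5·(1,0)/1² = (5.0000,0.0000)
F = F_att + ΣF_rep = (3.5000,-10.5000)
p' = p + 1/4·F = (-2.1250,4.3750)

Fx=3.5000 Fy=-10.5000 x'=-2.1250 y'=4.3750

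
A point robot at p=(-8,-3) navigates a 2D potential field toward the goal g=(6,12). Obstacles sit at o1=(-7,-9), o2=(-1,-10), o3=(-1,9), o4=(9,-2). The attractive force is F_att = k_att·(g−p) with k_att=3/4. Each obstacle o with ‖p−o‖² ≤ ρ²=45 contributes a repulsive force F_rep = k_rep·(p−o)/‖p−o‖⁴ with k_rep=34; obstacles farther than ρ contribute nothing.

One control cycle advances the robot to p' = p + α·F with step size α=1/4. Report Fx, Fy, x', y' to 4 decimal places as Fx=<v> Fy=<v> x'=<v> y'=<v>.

F_att = 3/4·(g−p) = 3/4·(14,15) = (10.5000,11.2500)
o1: d²=37 ≤ ρ²=45; F_rep = 34·(-1,6)/37² = (-0.0248,0.1490)
o2: d²=98 > ρ²=45 → inactive
o3: d²=193 > ρ²=45 → inactive
o4: d²=290 > ρ²=45 → inactive
F = F_att + ΣF_rep = (10.4752,11.3990)
p' = p + 1/4·F = (-5.3812,-0.1502)

Fx=10.4752 Fy=11.3990 x'=-5.3812 y'=-0.1502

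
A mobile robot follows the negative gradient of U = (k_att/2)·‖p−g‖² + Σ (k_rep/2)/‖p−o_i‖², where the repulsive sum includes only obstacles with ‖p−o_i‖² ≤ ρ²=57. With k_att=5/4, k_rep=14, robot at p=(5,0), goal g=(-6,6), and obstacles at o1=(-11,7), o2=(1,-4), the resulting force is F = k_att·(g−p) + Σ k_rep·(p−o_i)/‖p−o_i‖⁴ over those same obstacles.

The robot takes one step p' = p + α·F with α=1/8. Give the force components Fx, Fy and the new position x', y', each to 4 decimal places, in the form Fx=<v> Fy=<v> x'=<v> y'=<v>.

F_att = 5/4·(g−p) = 5/4·(-11,6) = (-13.7500,7.5000)
o1: d²=305 > ρ²=57 → inactive
o2: d²=32 ≤ ρ²=57; F_rep = 14·(4,4)/32² = (0.0547,0.0547)
F = F_att + ΣF_rep = (-13.6953,7.5547)
p' = p + 1/8·F = (3.2881,0.9443)

Fx=-13.6953 Fy=7.5547 x'=3.2881 y'=0.9443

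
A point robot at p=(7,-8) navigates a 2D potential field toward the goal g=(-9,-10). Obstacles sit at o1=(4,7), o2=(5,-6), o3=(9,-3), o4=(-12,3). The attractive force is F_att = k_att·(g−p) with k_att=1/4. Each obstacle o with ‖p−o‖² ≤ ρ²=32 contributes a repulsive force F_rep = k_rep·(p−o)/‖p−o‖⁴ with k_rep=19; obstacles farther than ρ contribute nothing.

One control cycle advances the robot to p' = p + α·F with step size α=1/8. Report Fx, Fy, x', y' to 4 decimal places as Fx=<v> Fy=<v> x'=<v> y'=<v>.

F_att = 1/4·(g−p) = 1/4·(-16,-2) = (-4.0000,-0.5000)
o1: d²=234 > ρ²=32 → inactive
o2: d²=8 ≤ ρ²=32; F_rep = 19·(2,-2)/8² = (0.5938,-0.5938)
o3: d²=29 ≤ ρ²=32; F_rep = 19·(-2,-5)/29² = (-0.0452,-0.1130)
o4: d²=482 > ρ²=32 → inactive
F = F_att + ΣF_rep = (-3.4514,-1.2067)
p' = p + 1/8·F = (6.5686,-8.1508)

Fx=-3.4514 Fy=-1.2067 x'=6.5686 y'=-8.1508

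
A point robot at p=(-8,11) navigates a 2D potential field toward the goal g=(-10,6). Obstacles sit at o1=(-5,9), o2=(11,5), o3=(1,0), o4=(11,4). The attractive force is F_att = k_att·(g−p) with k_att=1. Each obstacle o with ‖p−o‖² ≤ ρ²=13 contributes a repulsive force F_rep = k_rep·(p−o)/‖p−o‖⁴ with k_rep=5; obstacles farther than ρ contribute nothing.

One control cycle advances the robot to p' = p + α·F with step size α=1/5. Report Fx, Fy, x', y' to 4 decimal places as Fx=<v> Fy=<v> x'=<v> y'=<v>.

F_att = 1·(g−p) = 1·(-2,-5) = (-2.0000,-5.0000)
o1: d²=13 ≤ ρ²=13; F_rep = 5·(-3,2)/13² = (-0.0888,0.0592)
o2: d²=397 > ρ²=13 → inactive
o3: d²=202 > ρ²=13 → inactive
o4: d²=410 > ρ²=13 → inactive
F = F_att + ΣF_rep = (-2.0888,-4.9408)
p' = p + 1/5·F = (-8.4178,10.0118)

Fx=-2.0888 Fy=-4.9408 x'=-8.4178 y'=10.0118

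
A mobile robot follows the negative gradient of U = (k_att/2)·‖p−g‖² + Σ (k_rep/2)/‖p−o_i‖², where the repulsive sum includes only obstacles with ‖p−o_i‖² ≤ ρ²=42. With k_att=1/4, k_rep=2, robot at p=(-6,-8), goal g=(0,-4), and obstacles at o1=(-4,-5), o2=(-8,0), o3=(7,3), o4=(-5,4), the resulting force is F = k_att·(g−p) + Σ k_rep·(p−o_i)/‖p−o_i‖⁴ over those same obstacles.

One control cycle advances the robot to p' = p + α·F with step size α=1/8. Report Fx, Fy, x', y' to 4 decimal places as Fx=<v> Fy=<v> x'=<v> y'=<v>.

F_att = 1/4·(g−p) = 1/4·(6,4) = (1.5000,1.0000)
o1: d²=13 ≤ ρ²=42; F_rep = 2·(-2,-3)/13² = (-0.0237,-0.0355)
o2: d²=68 > ρ²=42 → inactive
o3: d²=290 > ρ²=42 → inactive
o4: d²=145 > ρ²=42 → inactive
F = F_att + ΣF_rep = (1.4763,0.9645)
p' = p + 1/8·F = (-5.8155,-7.8794)

Fx=1.4763 Fy=0.9645 x'=-5.8155 y'=-7.8794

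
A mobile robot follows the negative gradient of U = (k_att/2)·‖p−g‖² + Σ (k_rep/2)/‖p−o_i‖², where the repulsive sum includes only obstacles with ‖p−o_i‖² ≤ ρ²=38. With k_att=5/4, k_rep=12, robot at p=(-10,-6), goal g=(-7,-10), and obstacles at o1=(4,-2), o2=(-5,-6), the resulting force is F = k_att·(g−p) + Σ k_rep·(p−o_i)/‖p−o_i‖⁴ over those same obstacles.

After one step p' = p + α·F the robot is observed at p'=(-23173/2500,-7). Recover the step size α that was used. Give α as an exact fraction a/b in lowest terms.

F_att = 5/4·(g−p) = 5/4·(3,-4) = (3.7500,-5.0000)
o1: d²=212 > ρ²=38 → inactive
o2: d²=25 ≤ ρ²=38; F_rep = 12·(-5,0)/25² = (-0.0960,0.0000)
F = F_att + ΣF_rep = (3.6540,-5.0000)
Δp = p'−p = (0.7308,-1.0000); α = Δx/Fx = (1827/2500) / (1827/500) = 1/5
check: Δy/Fy = (-1) / (-5) = 1/5 ✓

α = 1/5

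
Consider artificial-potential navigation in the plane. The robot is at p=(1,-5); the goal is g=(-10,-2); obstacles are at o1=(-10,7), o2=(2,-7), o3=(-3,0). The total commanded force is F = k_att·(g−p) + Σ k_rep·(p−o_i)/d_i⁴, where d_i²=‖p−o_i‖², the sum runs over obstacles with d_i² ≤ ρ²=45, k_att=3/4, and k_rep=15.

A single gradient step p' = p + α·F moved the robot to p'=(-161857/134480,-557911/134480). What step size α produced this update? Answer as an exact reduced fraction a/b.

F_att = 3/4·(g−p) = 3/4·(-11,3) = (-8.2500,2.2500)
o1: d²=265 > ρ²=45 → inactive
o2: d²=5 ≤ ρ²=45; F_rep = 15·(-1,2)/5² = (-0.6000,1.2000)
o3: d²=41 ≤ ρ²=45; F_rep = 15·(4,-5)/41² = (0.0357,-0.0446)
F = F_att + ΣF_rep = (-8.8143,3.4054)
Δp = p'−p = (-2.2036,0.8513); α = Δx/Fx = (-296337/134480) / (-296337/33620) = 1/4
check: Δy/Fy = (114489/134480) / (114489/33620) = 1/4 ✓

α = 1/4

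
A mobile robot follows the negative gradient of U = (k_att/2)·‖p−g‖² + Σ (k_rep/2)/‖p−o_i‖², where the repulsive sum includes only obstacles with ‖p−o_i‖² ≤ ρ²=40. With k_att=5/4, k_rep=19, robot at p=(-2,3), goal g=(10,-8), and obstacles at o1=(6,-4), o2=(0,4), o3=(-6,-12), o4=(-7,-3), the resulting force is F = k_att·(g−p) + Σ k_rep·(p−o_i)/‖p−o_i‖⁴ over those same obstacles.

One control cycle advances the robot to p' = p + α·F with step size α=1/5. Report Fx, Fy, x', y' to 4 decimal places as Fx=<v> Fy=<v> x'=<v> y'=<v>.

Fx=13.4800 Fy=-14.5100 x'=0.6960 y'=0.0980

F_att = 5/4·(g−p) = 5/4·(12,-11) = (15.0000,-13.7500)
o1: d²=113 > ρ²=40 → inactive
o2: d²=5 ≤ ρ²=40; F_rep = 19·(-2,-1)/5² = (-1.5200,-0.7600)
o3: d²=241 > ρ²=40 → inactive
o4: d²=61 > ρ²=40 → inactive
F = F_att + ΣF_rep = (13.4800,-14.5100)
p' = p + 1/5·F = (0.6960,0.0980)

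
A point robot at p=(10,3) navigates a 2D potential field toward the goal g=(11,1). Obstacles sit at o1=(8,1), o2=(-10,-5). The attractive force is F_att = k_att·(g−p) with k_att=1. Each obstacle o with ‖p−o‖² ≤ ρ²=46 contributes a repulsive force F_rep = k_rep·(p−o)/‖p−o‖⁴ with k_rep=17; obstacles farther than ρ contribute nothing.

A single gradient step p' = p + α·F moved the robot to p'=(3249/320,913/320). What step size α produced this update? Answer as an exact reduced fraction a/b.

α = 1/10

F_att = 1·(g−p) = 1·(1,-2) = (1.0000,-2.0000)
o1: d²=8 ≤ ρ²=46; F_rep = 17·(2,2)/8² = (0.5312,0.5312)
o2: d²=464 > ρ²=46 → inactive
F = F_att + ΣF_rep = (1.5312,-1.4688)
Δp = p'−p = (0.1531,-0.1469); α = Δx/Fx = (49/320) / (49/32) = 1/10
check: Δy/Fy = (-47/320) / (-47/32) = 1/10 ✓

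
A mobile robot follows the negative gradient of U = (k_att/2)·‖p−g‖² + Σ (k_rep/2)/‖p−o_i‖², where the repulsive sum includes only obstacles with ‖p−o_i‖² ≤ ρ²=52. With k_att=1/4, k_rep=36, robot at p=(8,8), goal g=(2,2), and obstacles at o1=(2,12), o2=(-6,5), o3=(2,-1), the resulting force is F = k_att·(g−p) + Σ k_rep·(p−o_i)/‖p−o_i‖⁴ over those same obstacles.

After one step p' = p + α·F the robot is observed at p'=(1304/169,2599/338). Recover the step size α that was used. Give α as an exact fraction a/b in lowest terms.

α = 1/5

F_att = 1/4·(g−p) = 1/4·(-6,-6) = (-1.5000,-1.5000)
o1: d²=52 ≤ ρ²=52; F_rep = 36·(6,-4)/52² = (0.0799,-0.0533)
o2: d²=205 > ρ²=52 → inactive
o3: d²=117 > ρ²=52 → inactive
F = F_att + ΣF_rep = (-1.4201,-1.5533)
Δp = p'−p = (-0.2840,-0.3107); α = Δx/Fx = (-48/169) / (-240/169) = 1/5
check: Δy/Fy = (-105/338) / (-525/338) = 1/5 ✓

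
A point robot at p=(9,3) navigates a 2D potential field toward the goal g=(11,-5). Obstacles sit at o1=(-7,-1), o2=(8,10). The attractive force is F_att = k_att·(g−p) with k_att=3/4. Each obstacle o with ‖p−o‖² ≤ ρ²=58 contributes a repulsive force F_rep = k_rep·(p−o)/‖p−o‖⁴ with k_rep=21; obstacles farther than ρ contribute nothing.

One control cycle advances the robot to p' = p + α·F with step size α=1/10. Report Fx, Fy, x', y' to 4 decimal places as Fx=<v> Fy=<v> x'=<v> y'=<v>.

Fx=1.5084 Fy=-6.0588 x'=9.1508 y'=2.3941

F_att = 3/4·(g−p) = 3/4·(2,-8) = (1.5000,-6.0000)
o1: d²=272 > ρ²=58 → inactive
o2: d²=50 ≤ ρ²=58; F_rep = 21·(1,-7)/50² = (0.0084,-0.0588)
F = F_att + ΣF_rep = (1.5084,-6.0588)
p' = p + 1/10·F = (9.1508,2.3941)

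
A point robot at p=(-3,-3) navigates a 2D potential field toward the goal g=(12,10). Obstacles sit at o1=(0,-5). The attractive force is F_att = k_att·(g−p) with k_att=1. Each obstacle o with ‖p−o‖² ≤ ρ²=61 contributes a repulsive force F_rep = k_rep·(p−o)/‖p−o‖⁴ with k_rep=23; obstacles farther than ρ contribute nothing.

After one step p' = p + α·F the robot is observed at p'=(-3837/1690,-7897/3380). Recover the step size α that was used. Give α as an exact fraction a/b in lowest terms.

α = 1/20

F_att = 1·(g−p) = 1·(15,13) = (15.0000,13.0000)
o1: d²=13 ≤ ρ²=61; F_rep = 23·(-3,2)/13² = (-0.4083,0.2722)
F = F_att + ΣF_rep = (14.5917,13.2722)
Δp = p'−p = (0.7296,0.6636); α = Δx/Fx = (1233/1690) / (2466/169) = 1/20
check: Δy/Fy = (2243/3380) / (2243/169) = 1/20 ✓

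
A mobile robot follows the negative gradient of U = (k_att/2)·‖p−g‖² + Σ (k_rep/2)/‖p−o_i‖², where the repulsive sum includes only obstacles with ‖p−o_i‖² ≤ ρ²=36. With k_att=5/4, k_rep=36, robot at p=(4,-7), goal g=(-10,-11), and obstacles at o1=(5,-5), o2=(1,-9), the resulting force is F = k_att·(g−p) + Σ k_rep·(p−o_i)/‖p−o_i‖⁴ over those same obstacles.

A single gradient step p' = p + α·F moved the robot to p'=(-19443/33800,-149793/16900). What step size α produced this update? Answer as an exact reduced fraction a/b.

α = 1/4

F_att = 5/4·(g−p) = 5/4·(-14,-4) = (-17.5000,-5.0000)
o1: d²=5 ≤ ρ²=36; F_rep = 36·(-1,-2)/5² = (-1.4400,-2.8800)
o2: d²=13 ≤ ρ²=36; F_rep = 36·(3,2)/13² = (0.6391,0.4260)
F = F_att + ΣF_rep = (-18.3009,-7.4540)
Δp = p'−p = (-4.5752,-1.8635); α = Δx/Fx = (-154643/33800) / (-154643/8450) = 1/4
check: Δy/Fy = (-31493/16900) / (-31493/4225) = 1/4 ✓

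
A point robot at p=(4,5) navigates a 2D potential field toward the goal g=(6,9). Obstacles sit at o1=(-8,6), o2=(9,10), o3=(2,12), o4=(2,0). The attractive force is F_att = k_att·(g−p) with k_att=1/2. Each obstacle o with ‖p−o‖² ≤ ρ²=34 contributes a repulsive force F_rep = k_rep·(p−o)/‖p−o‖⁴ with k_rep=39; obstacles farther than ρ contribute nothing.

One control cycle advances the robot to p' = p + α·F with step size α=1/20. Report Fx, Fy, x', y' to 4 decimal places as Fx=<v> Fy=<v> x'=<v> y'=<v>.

F_att = 1/2·(g−p) = 1/2·(2,4) = (1.0000,2.0000)
o1: d²=145 > ρ²=34 → inactive
o2: d²=50 > ρ²=34 → inactive
o3: d²=53 > ρ²=34 → inactive
o4: d²=29 ≤ ρ²=34; F_rep = 39·(2,5)/29² = (0.0927,0.2319)
F = F_att + ΣF_rep = (1.0927,2.2319)
p' = p + 1/20·F = (4.0546,5.1116)

Fx=1.0927 Fy=2.2319 x'=4.0546 y'=5.1116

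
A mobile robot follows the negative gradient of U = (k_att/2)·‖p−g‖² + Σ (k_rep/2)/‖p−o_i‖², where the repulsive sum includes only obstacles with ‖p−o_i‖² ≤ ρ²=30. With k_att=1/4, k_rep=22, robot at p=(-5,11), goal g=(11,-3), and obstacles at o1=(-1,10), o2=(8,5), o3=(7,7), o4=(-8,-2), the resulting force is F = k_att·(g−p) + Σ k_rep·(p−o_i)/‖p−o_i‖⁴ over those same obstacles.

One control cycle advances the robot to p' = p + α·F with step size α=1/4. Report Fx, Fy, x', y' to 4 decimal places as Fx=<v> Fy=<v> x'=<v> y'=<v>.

Fx=3.6955 Fy=-3.4239 x'=-4.0761 y'=10.1440

F_att = 1/4·(g−p) = 1/4·(16,-14) = (4.0000,-3.5000)
o1: d²=17 ≤ ρ²=30; F_rep = 22·(-4,1)/17² = (-0.3045,0.0761)
o2: d²=205 > ρ²=30 → inactive
o3: d²=160 > ρ²=30 → inactive
o4: d²=178 > ρ²=30 → inactive
F = F_att + ΣF_rep = (3.6955,-3.4239)
p' = p + 1/4·F = (-4.0761,10.1440)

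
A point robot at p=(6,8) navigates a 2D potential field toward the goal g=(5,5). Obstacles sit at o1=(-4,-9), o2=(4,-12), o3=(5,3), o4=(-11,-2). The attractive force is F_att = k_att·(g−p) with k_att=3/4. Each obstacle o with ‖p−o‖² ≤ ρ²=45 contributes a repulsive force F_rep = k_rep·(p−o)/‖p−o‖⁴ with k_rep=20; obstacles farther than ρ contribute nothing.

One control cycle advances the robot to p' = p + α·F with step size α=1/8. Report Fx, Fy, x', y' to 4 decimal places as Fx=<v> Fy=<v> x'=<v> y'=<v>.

F_att = 3/4·(g−p) = 3/4·(-1,-3) = (-0.7500,-2.2500)
o1: d²=389 > ρ²=45 → inactive
o2: d²=404 > ρ²=45 → inactive
o3: d²=26 ≤ ρ²=45; F_rep = 20·(1,5)/26² = (0.0296,0.1479)
o4: d²=389 > ρ²=45 → inactive
F = F_att + ΣF_rep = (-0.7204,-2.1021)
p' = p + 1/8·F = (5.9099,7.7372)

Fx=-0.7204 Fy=-2.1021 x'=5.9099 y'=7.7372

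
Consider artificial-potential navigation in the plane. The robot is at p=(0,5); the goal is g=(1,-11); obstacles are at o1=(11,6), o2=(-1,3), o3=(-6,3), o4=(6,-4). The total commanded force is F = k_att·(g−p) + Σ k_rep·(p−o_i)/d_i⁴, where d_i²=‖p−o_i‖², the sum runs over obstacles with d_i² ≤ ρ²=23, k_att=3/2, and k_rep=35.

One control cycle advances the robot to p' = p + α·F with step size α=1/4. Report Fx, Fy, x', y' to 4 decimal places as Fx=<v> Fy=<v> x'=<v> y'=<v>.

F_att = 3/2·(g−p) = 3/2·(1,-16) = (1.5000,-24.0000)
o1: d²=122 > ρ²=23 → inactive
o2: d²=5 ≤ ρ²=23; F_rep = 35·(1,2)/5² = (1.4000,2.8000)
o3: d²=40 > ρ²=23 → inactive
o4: d²=117 > ρ²=23 → inactive
F = F_att + ΣF_rep = (2.9000,-21.2000)
p' = p + 1/4·F = (0.7250,-0.3000)

Fx=2.9000 Fy=-21.2000 x'=0.7250 y'=-0.3000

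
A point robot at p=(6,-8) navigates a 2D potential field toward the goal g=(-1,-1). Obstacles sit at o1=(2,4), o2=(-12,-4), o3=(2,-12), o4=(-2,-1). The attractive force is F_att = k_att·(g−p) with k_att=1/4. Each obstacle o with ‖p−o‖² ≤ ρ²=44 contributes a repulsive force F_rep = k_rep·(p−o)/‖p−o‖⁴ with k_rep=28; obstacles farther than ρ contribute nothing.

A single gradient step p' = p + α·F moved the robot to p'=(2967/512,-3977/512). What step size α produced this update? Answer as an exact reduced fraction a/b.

α = 1/8

F_att = 1/4·(g−p) = 1/4·(-7,7) = (-1.7500,1.7500)
o1: d²=160 > ρ²=44 → inactive
o2: d²=340 > ρ²=44 → inactive
o3: d²=32 ≤ ρ²=44; F_rep = 28·(4,4)/32² = (0.1094,0.1094)
o4: d²=113 > ρ²=44 → inactive
F = F_att + ΣF_rep = (-1.6406,1.8594)
Δp = p'−p = (-0.2051,0.2324); α = Δx/Fx = (-105/512) / (-105/64) = 1/8
check: Δy/Fy = (119/512) / (119/64) = 1/8 ✓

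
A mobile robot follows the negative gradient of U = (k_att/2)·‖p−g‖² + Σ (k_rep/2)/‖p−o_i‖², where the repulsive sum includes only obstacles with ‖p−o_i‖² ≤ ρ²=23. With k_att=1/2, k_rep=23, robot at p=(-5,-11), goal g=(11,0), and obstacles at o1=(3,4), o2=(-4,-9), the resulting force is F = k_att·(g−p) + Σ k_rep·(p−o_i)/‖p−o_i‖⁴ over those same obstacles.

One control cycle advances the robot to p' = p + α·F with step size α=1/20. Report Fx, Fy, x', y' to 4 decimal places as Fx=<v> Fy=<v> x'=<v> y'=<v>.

F_att = 1/2·(g−p) = 1/2·(16,11) = (8.0000,5.5000)
o1: d²=289 > ρ²=23 → inactive
o2: d²=5 ≤ ρ²=23; F_rep = 23·(-1,-2)/5² = (-0.9200,-1.8400)
F = F_att + ΣF_rep = (7.0800,3.6600)
p' = p + 1/20·F = (-4.6460,-10.8170)

Fx=7.0800 Fy=3.6600 x'=-4.6460 y'=-10.8170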